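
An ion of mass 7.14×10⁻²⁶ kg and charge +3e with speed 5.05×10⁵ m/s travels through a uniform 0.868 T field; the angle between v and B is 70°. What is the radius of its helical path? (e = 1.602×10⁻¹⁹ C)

v⊥ = v sinθ = 5.05×10⁵·sin70° ≈ 4.745×10⁵ m/s.
r = m v⊥/(|q|B) = (7.14×10⁻²⁶)(4.745×10⁵)/((4.806×10⁻¹⁹)(0.868)) ≈ 0.0812 m.

r ≈ 0.0812 m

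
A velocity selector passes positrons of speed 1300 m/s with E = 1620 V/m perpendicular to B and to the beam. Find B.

B = 1.25 T

Balance of forces in the selector: qE = qvB ⇒ B = E/v.
B = 1620/1300 = 1.25 T.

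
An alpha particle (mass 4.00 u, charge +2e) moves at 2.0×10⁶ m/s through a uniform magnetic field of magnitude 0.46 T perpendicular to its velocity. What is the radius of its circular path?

The magnetic force provides the centripetal force: |q|vB = mv²/r.
r = mv/(|q|B) = (6.644×10⁻²⁷)(2.0×10⁶)/((3.204×10⁻¹⁹)(0.46)) ≈ 0.090 m.

r ≈ 0.090 m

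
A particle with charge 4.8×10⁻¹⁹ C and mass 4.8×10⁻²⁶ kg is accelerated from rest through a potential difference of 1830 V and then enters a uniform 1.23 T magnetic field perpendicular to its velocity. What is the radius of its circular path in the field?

r ≈ 0.0156 m

Acceleration: |q|V = ½mv² ⇒ v = √(2|q|V/m) = √(2·4.8×10⁻¹⁹·1830/4.8×10⁻²⁶) ≈ 1.913×10⁵ m/s.
In the field: r = mv/(|q|B) = (4.8×10⁻²⁶)(1.913×10⁵)/((4.8×10⁻¹⁹)(1.23)) ≈ 0.0156 m.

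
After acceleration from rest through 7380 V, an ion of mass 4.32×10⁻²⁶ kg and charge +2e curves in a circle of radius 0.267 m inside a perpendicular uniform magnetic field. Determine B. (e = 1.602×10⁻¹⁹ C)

v = √(2|q|V/m) = √(2·3.204×10⁻¹⁹·7380/4.32×10⁻²⁶) ≈ 3.309×10⁵ m/s.
B = mv/(|q|r) = (4.32×10⁻²⁶)(3.309×10⁵)/((3.204×10⁻¹⁹)(0.267)) ≈ 0.167 T.

B ≈ 0.167 T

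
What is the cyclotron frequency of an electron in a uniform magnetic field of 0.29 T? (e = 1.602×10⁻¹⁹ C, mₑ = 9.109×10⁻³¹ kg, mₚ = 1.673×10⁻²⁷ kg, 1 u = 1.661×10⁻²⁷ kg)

f = |q|B/(2πm).
f = (1.602×10⁻¹⁹)(0.29)/(2π·9.109×10⁻³¹) ≈ 8.1×10⁹ Hz.

f ≈ 8.1×10⁹ Hz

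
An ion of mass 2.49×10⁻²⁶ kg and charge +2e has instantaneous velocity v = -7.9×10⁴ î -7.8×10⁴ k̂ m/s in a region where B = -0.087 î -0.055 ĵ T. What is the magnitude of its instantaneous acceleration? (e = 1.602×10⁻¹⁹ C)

v×B = (-4290, 6790, 4340) N/C.
F = q v×B = (3.204×10⁻¹⁹ C)·(-4290, 6790, 4340) = (-1.37×10⁻¹⁵, 2.17×10⁻¹⁵, 1.39×10⁻¹⁵) N.
|a| = |F|/m = 2.925×10⁻¹⁵/2.49×10⁻²⁶ ≈ 1.17×10¹¹ m/s².

|a| ≈ 1.17×10¹¹ m/s²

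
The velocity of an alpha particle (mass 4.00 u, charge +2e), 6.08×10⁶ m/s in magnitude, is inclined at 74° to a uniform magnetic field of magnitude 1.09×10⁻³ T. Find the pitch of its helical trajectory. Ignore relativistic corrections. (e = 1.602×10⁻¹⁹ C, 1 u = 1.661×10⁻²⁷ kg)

p ≈ 200 m

v∥ = v cosθ = 6.08×10⁶·cos74° ≈ 1.676×10⁶ m/s.
T = 2πm/(|q|B) = 2π(6.644×10⁻²⁷)/((3.204×10⁻¹⁹)(1.09×10⁻³)) ≈ 1.195×10⁻⁴ s.
pitch = v∥ T = (1.676×10⁶)(1.195×10⁻⁴) ≈ 200 m.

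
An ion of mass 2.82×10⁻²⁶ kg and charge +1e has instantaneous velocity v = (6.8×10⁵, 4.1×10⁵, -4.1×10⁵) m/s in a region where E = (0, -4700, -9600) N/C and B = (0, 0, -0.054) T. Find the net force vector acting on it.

F ≈ (-3.55×10⁻¹⁵, 5.13×10⁻¹⁵, -1.54×10⁻¹⁵) N

v×B = (-2.21×10⁴, 3.67×10⁴, 0) N/C.
E + v×B = (-2.21×10⁴, 3.20×10⁴, -9600) N/C.
F = q(E + v×B) = (1.602×10⁻¹⁹ C)·(-2.21×10⁴, 3.20×10⁴, -9600) = (-3.55×10⁻¹⁵, 5.13×10⁻¹⁵, -1.54×10⁻¹⁵) N.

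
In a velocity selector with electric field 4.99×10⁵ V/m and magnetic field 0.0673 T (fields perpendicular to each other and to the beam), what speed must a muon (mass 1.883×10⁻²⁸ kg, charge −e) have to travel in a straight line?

v = 7.41×10⁶ m/s

Zero net Lorentz force requires |qE| = |q v×B|, i.e. E = vB.
v = E/B = 4.99×10⁵/0.0673 = 7.41×10⁶ m/s.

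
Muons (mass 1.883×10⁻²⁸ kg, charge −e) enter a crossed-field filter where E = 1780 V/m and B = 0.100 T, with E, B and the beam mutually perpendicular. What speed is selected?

Straight-line motion ⇒ electric and magnetic forces cancel, so E = vB.
v = E/B = 1780/0.100 = 1.78×10⁴ m/s.

v = 1.78×10⁴ m/s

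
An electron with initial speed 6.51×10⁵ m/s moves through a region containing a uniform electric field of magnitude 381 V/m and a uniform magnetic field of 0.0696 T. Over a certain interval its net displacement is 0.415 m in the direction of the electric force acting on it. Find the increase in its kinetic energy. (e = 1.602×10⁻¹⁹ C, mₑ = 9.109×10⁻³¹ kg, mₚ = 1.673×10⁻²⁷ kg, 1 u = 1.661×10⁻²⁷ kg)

The magnetic force is always ⟂ v and does no work; only the electric force changes KE.
ΔKE = F_E · d = |q|E d = (1.602×10⁻¹⁹)(381)(0.415) ≈ 2.53×10⁻¹⁷ J.

ΔKE ≈ 2.53×10⁻¹⁷ J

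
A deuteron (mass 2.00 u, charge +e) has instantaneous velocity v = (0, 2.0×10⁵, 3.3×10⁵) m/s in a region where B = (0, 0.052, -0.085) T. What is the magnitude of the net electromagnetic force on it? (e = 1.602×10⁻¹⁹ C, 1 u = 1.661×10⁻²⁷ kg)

|F| ≈ 5.47×10⁻¹⁵ N

v×B = (-3.42×10⁴, 0, 0) N/C.
F = q v×B = (1.602×10⁻¹⁹ C)·(-3.42×10⁴, 0, 0) = (-5.47×10⁻¹⁵, 0, 0) N.
|F| = 5.47×10⁻¹⁵ N.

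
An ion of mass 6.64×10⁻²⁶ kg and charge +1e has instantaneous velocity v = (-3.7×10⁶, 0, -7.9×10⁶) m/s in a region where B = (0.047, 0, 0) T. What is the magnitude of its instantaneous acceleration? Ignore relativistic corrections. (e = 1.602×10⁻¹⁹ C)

v×B = (0, -3.71×10⁵, 0) N/C.
F = q v×B = (1.602×10⁻¹⁹ C)·(0, -3.71×10⁵, 0) = (0, -5.95×10⁻¹⁴, 0) N.
|a| = |F|/m = 5.948×10⁻¹⁴/6.64×10⁻²⁶ ≈ 8.96×10¹¹ m/s².

|a| ≈ 8.96×10¹¹ m/s²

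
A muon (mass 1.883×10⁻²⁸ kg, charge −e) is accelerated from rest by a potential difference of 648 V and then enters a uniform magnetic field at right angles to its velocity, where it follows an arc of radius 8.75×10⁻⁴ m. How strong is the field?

B ≈ 1.41 T

v = √(2|q|V/m) = √(2·1.602×10⁻¹⁹·648/1.883×10⁻²⁸) ≈ 1.050×10⁶ m/s.
B = mv/(|q|r) = (1.883×10⁻²⁸)(1.050×10⁶)/((1.602×10⁻¹⁹)(8.75×10⁻⁴)) ≈ 1.41 T.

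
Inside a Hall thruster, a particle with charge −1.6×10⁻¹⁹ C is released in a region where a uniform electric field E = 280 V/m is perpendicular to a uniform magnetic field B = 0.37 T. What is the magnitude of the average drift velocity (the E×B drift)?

In crossed fields the guiding centre drifts at v_d = |E×B|/B² = E/B, independent of charge and mass.
v_d = 280/0.37 = 760 m/s.

v_d ≈ 760 m/s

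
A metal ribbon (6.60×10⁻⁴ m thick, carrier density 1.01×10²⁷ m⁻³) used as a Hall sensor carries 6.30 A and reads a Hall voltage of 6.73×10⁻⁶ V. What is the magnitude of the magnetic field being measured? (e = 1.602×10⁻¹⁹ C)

B ≈ 0.114 T

From V_H = IB/(n e t), B = V_H n e t / I.
B = (6.73×10⁻⁶)(1.01×10²⁷)(1.602×10⁻¹⁹)(6.60×10⁻⁴)/6.30 ≈ 0.114 T.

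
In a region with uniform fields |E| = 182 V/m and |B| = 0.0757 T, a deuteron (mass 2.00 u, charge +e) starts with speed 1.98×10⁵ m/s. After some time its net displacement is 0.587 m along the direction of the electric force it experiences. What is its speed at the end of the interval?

v_f ≈ 2.23×10⁵ m/s

B does no work; ΔKE = |q|E d.
½mv_f² = ½mv₀² + |q|Ed = ½(3.322×10⁻²⁷)(1.98×10⁵)² + (1.602×10⁻¹⁹)(182)(0.587) ≈ 6.512×10⁻¹⁷ J + 1.711×10⁻¹⁷ J ≈ 8.223×10⁻¹⁷ J.
v_f = √(2·8.223×10⁻¹⁷/3.322×10⁻²⁷) ≈ 2.23×10⁵ m/s.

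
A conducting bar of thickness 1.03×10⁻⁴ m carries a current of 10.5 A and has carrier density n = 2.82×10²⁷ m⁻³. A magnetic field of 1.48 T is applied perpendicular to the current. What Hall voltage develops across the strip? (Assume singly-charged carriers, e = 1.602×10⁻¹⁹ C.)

V_H ≈ 3.34×10⁻⁴ V

V_H = IB/(n e t).
V_H = (10.5)(1.48)/((2.82×10²⁷)(1.602×10⁻¹⁹)(1.03×10⁻⁴)) ≈ 3.34×10⁻⁴ V.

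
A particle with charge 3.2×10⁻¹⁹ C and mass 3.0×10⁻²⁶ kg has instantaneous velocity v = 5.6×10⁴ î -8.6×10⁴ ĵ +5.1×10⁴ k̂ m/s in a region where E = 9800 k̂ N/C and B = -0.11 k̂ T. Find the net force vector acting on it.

v×B = (9460, 6160, 0) N/C.
E + v×B = (9460, 6160, 9800) N/C.
F = q(E + v×B) = (3.2×10⁻¹⁹ C)·(9460, 6160, 9800) = (3.03×10⁻¹⁵, 1.97×10⁻¹⁵, 3.14×10⁻¹⁵) N.

F ≈ (3.03×10⁻¹⁵, 1.97×10⁻¹⁵, 3.14×10⁻¹⁵) N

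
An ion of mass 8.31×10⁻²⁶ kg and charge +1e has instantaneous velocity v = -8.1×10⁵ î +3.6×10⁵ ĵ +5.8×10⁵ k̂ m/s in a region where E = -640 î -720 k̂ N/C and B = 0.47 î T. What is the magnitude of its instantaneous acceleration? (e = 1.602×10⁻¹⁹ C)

v×B = (0, 2.73×10⁵, -1.69×10⁵) N/C.
E + v×B = (-640, 2.73×10⁵, -1.70×10⁵) N/C.
F = q(E + v×B) = (1.602×10⁻¹⁹ C)·(-640, 2.73×10⁵, -1.70×10⁵) = (-1.03×10⁻¹⁶, 4.37×10⁻¹⁴, -2.72×10⁻¹⁴) N.
|a| = |F|/m = 5.146×10⁻¹⁴/8.31×10⁻²⁶ ≈ 6.19×10¹¹ m/s².

|a| ≈ 6.19×10¹¹ m/s²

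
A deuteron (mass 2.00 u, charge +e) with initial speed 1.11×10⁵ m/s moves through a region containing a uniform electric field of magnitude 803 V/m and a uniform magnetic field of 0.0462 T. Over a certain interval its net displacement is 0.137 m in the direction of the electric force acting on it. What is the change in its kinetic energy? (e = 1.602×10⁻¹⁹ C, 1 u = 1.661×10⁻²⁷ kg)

The magnetic force is always ⟂ v and does no work; only the electric force changes KE.
ΔKE = F_E · d = |q|E d = (1.602×10⁻¹⁹)(803)(0.137) ≈ 1.76×10⁻¹⁷ J.

ΔKE ≈ 1.76×10⁻¹⁷ J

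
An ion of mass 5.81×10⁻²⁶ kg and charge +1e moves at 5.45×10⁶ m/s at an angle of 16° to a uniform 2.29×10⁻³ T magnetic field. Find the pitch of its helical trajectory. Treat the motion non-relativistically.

v∥ = v cosθ = 5.45×10⁶·cos16° ≈ 5.239×10⁶ m/s.
T = 2πm/(|q|B) = 2π(5.81×10⁻²⁶)/((1.602×10⁻¹⁹)(2.29×10⁻³)) ≈ 9.951×10⁻⁴ s.
pitch = v∥ T = (5.239×10⁶)(9.951×10⁻⁴) ≈ 5210 m.

p ≈ 5210 m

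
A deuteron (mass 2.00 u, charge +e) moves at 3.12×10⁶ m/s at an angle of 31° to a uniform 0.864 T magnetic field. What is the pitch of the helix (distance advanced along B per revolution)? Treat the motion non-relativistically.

p ≈ 0.403 m

v∥ = v cosθ = 3.12×10⁶·cos31° ≈ 2.674×10⁶ m/s.
T = 2πm/(|q|B) = 2π(3.322×10⁻²⁷)/((1.602×10⁻¹⁹)(0.864)) ≈ 1.508×10⁻⁷ s.
pitch = v∥ T = (2.674×10⁶)(1.508×10⁻⁷) ≈ 0.403 m.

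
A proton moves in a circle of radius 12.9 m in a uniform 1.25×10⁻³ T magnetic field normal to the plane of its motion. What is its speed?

v ≈ 1.54×10⁶ m/s

From |q|vB = mv²/r, v = |q|Br/m.
v = (1.602×10⁻¹⁹)(1.25×10⁻³)(12.9)/1.673×10⁻²⁷ ≈ 1.54×10⁶ m/s.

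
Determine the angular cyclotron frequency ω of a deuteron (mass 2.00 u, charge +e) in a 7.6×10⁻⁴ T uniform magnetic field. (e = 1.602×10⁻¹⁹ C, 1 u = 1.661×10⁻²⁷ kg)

ω ≈ 3.7×10⁴ rad/s

ω = |q|B/m.
ω = (1.602×10⁻¹⁹)(7.6×10⁻⁴)/3.322×10⁻²⁷ ≈ 3.7×10⁴ rad/s.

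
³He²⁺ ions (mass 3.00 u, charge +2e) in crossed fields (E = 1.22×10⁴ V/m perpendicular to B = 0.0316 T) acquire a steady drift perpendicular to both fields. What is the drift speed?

In crossed fields the guiding centre drifts at v_d = |E×B|/B² = E/B, independent of charge and mass.
v_d = 1.22×10⁴/0.0316 = 3.86×10⁵ m/s.

v_d ≈ 3.86×10⁵ m/s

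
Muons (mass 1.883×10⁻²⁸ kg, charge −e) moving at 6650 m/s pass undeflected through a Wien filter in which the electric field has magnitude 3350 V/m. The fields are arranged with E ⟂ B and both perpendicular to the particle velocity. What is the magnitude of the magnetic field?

Balance of forces in the selector: qE = qvB ⇒ B = E/v.
B = 3350/6650 = 0.504 T.

B = 0.504 T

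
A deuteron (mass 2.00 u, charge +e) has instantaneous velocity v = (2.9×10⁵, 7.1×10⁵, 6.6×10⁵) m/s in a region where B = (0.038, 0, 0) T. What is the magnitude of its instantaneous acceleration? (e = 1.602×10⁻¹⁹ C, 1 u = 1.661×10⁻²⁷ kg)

v×B = (0, 2.51×10⁴, -2.70×10⁴) N/C.
F = q v×B = (1.602×10⁻¹⁹ C)·(0, 2.51×10⁴, -2.70×10⁴) = (0, 4.02×10⁻¹⁵, -4.32×10⁻¹⁵) N.
|a| = |F|/m = 5.901×10⁻¹⁵/3.322×10⁻²⁷ ≈ 1.78×10¹² m/s².

|a| ≈ 1.78×10¹² m/s²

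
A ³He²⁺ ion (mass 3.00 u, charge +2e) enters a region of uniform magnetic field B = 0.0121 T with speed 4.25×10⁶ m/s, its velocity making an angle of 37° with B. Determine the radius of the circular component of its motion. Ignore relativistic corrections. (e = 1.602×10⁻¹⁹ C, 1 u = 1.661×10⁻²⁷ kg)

v⊥ = v sinθ = 4.25×10⁶·sin37° ≈ 2.558×10⁶ m/s.
r = m v⊥/(|q|B) = (4.983×10⁻²⁷)(2.558×10⁶)/((3.204×10⁻¹⁹)(0.0121)) ≈ 3.29 m.

r ≈ 3.29 m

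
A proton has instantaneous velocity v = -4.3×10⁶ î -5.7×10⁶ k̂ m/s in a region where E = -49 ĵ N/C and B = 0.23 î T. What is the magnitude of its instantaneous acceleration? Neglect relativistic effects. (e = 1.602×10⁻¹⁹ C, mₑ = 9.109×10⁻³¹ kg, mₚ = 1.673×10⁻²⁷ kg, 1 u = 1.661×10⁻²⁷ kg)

v×B = (0, -1.31×10⁶, 0) N/C.
E + v×B = (0, -1.31×10⁶, 0) N/C.
F = q(E + v×B) = (1.602×10⁻¹⁹ C)·(0, -1.31×10⁶, 0) = (0, -2.10×10⁻¹³, 0) N.
|a| = |F|/m = 2.100×10⁻¹³/1.673×10⁻²⁷ ≈ 1.26×10¹⁴ m/s².

|a| ≈ 1.26×10¹⁴ m/s²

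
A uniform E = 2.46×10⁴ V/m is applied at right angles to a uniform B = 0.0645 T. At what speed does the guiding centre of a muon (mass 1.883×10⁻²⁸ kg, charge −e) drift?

The steady drift has the magnetic force balancing the electric force, so v_d = E/B.
v_d = 2.46×10⁴/0.0645 = 3.81×10⁵ m/s.

v_d ≈ 3.81×10⁵ m/s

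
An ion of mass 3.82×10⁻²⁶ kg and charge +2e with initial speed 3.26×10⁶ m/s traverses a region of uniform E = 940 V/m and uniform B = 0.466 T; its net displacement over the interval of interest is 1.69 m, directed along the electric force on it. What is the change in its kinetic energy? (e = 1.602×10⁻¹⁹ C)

ΔKE ≈ 5.09×10⁻¹⁶ J

The magnetic force is always ⟂ v and does no work; only the electric force changes KE.
ΔKE = F_E · d = |q|E d = (3.204×10⁻¹⁹)(940)(1.69) ≈ 5.09×10⁻¹⁶ J.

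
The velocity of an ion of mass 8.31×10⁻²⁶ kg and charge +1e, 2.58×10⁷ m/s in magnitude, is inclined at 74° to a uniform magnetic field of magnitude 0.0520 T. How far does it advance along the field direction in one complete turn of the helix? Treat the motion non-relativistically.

v∥ = v cosθ = 2.58×10⁷·cos74° ≈ 7.111×10⁶ m/s.
T = 2πm/(|q|B) = 2π(8.31×10⁻²⁶)/((1.602×10⁻¹⁹)(0.0520)) ≈ 6.268×10⁻⁵ s.
pitch = v∥ T = (7.111×10⁶)(6.268×10⁻⁵) ≈ 446 m.

p ≈ 446 m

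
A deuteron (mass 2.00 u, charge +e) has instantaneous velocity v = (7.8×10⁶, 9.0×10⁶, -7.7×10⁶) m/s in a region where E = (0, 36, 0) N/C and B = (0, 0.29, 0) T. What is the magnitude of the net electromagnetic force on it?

v×B = (2.23×10⁶, 0, 2.26×10⁶) N/C.
E + v×B = (2.23×10⁶, 36.0, 2.26×10⁶) N/C.
F = q(E + v×B) = (1.602×10⁻¹⁹ C)·(2.23×10⁶, 36.0, 2.26×10⁶) = (3.58×10⁻¹³, 5.77×10⁻¹⁸, 3.62×10⁻¹³) N.
|F| = 5.09×10⁻¹³ N.

|F| ≈ 5.09×10⁻¹³ N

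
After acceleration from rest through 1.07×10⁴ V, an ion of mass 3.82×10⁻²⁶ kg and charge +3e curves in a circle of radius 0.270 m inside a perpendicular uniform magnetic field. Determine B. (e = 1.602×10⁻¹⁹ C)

B ≈ 0.153 T

v = √(2|q|V/m) = √(2·4.806×10⁻¹⁹·1.07×10⁴/3.82×10⁻²⁶) ≈ 5.189×10⁵ m/s.
B = mv/(|q|r) = (3.82×10⁻²⁶)(5.189×10⁵)/((4.806×10⁻¹⁹)(0.270)) ≈ 0.153 T.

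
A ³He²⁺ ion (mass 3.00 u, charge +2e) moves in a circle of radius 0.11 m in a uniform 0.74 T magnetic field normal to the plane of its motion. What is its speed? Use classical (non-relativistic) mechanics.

From |q|vB = mv²/r, v = |q|Br/m.
v = (3.204×10⁻¹⁹)(0.74)(0.11)/4.983×10⁻²⁷ ≈ 5.2×10⁶ m/s.

v ≈ 5.2×10⁶ m/s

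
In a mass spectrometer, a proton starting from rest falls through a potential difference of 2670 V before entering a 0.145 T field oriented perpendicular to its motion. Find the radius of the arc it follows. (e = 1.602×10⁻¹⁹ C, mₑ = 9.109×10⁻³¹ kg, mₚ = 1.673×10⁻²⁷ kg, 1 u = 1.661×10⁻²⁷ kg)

Acceleration: |q|V = ½mv² ⇒ v = √(2|q|V/m) = √(2·1.602×10⁻¹⁹·2670/1.673×10⁻²⁷) ≈ 7.151×10⁵ m/s.
In the field: r = mv/(|q|B) = (1.673×10⁻²⁷)(7.151×10⁵)/((1.602×10⁻¹⁹)(0.145)) ≈ 0.0515 m.

r ≈ 0.0515 m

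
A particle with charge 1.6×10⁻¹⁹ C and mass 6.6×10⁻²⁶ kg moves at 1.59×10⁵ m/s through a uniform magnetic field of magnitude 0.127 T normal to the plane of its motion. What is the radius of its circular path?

r ≈ 0.516 m

The magnetic force provides the centripetal force: |q|vB = mv²/r.
r = mv/(|q|B) = (6.6×10⁻²⁶)(1.59×10⁵)/((1.6×10⁻¹⁹)(0.127)) ≈ 0.516 m.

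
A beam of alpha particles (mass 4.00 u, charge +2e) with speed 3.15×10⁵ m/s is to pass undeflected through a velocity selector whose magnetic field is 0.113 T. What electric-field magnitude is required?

For straight-line motion qE = qvB, so E = vB.
E = 3.15×10⁵ × 0.113 = 3.56×10⁴ V/m.

E = 3.56×10⁴ V/m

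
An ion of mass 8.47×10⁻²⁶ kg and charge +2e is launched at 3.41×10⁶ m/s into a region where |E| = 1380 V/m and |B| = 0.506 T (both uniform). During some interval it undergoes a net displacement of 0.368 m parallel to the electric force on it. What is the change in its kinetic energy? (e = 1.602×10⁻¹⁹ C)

ΔKE ≈ 1.63×10⁻¹⁶ J

The magnetic force is always ⟂ v and does no work; only the electric force changes KE.
ΔKE = F_E · d = |q|E d = (3.204×10⁻¹⁹)(1380)(0.368) ≈ 1.63×10⁻¹⁶ J.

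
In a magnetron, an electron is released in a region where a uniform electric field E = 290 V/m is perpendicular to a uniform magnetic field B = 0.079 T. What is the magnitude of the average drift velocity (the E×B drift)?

v_d ≈ 3700 m/s

The E×B drift speed is v_d = E/B.
v_d = 290/0.079 = 3700 m/s.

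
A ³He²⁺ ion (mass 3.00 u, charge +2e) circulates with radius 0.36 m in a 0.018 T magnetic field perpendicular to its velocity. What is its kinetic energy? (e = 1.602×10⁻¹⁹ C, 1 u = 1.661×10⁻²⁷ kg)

v = |q|Br/m, then KE = ½mv² = (qBr)²/(2m).
v = (3.204×10⁻¹⁹)(0.018)(0.36)/4.983×10⁻²⁷ ≈ 4.167×10⁵ m/s.
KE = ½(4.983×10⁻²⁷)(4.167×10⁵)² ≈ 4.3×10⁻¹⁶ J.

KE ≈ 4.3×10⁻¹⁶ J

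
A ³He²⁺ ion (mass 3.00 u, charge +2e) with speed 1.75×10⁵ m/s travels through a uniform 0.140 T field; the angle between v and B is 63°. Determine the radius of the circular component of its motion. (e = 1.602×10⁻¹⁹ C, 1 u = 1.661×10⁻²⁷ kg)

v⊥ = v sinθ = 1.75×10⁵·sin63° ≈ 1.559×10⁵ m/s.
r = m v⊥/(|q|B) = (4.983×10⁻²⁷)(1.559×10⁵)/((3.204×10⁻¹⁹)(0.140)) ≈ 0.0173 m.

r ≈ 0.0173 m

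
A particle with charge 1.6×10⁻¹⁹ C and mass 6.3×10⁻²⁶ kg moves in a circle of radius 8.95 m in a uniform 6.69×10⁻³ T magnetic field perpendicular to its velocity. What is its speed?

v ≈ 1.52×10⁵ m/s

From |q|vB = mv²/r, v = |q|Br/m.
v = (1.6×10⁻¹⁹)(6.69×10⁻³)(8.95)/6.3×10⁻²⁶ ≈ 1.52×10⁵ m/s.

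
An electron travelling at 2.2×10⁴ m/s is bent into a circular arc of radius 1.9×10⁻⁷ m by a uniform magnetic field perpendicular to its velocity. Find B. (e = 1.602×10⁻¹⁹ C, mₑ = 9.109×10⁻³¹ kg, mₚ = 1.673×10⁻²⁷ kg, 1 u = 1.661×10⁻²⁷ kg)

From |q|vB = mv²/r, B = mv/(|q|r).
B = (9.109×10⁻³¹)(2.2×10⁴)/((1.602×10⁻¹⁹)(1.9×10⁻⁷)) ≈ 0.66 T.

B ≈ 0.66 T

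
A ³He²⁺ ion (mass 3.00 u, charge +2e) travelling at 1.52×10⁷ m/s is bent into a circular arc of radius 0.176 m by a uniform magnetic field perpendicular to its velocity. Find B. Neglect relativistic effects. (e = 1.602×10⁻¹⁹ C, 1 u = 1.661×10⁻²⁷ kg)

From |q|vB = mv²/r, B = mv/(|q|r).
B = (4.983×10⁻²⁷)(1.52×10⁷)/((3.204×10⁻¹⁹)(0.176)) ≈ 1.34 T.

B ≈ 1.34 T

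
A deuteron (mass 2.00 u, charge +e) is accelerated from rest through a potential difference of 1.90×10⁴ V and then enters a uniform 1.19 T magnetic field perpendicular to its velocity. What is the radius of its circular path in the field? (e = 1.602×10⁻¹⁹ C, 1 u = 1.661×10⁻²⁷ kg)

Acceleration: |q|V = ½mv² ⇒ v = √(2|q|V/m) = √(2·1.602×10⁻¹⁹·1.90×10⁴/3.322×10⁻²⁷) ≈ 1.354×10⁶ m/s.
In the field: r = mv/(|q|B) = (3.322×10⁻²⁷)(1.354×10⁶)/((1.602×10⁻¹⁹)(1.19)) ≈ 0.0236 m.

r ≈ 0.0236 m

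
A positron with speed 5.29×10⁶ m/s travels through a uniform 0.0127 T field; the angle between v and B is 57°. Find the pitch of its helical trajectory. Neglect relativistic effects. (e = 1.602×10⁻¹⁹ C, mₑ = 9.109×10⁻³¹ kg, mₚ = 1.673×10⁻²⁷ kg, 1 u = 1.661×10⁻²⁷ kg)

v∥ = v cosθ = 5.29×10⁶·cos57° ≈ 2.881×10⁶ m/s.
T = 2πm/(|q|B) = 2π(9.109×10⁻³¹)/((1.602×10⁻¹⁹)(0.0127)) ≈ 2.813×10⁻⁹ s.
pitch = v∥ T = (2.881×10⁶)(2.813×10⁻⁹) ≈ 8.10×10⁻³ m.

p ≈ 8.10×10⁻³ m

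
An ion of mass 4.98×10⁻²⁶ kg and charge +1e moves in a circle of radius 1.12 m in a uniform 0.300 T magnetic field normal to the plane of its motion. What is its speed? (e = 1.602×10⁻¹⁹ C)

v ≈ 1.08×10⁶ m/s

From |q|vB = mv²/r, v = |q|Br/m.
v = (1.602×10⁻¹⁹)(0.300)(1.12)/4.98×10⁻²⁶ ≈ 1.08×10⁶ m/s.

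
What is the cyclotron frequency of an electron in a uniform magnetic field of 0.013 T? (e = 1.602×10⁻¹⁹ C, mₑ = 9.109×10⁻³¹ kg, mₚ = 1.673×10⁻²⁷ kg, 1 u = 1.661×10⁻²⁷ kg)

f = |q|B/(2πm).
f = (1.602×10⁻¹⁹)(0.013)/(2π·9.109×10⁻³¹) ≈ 3.6×10⁸ Hz.

f ≈ 3.6×10⁸ Hz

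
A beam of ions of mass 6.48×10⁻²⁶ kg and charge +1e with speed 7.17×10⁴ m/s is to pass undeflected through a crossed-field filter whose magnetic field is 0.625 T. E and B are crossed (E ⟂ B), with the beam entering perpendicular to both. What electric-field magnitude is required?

For straight-line motion qE = qvB, so E = vB.
E = 7.17×10⁴ × 0.625 = 4.48×10⁴ V/m.

E = 4.48×10⁴ V/m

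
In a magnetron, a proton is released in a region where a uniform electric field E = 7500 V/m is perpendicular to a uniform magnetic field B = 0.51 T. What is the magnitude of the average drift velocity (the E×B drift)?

In crossed fields the guiding centre drifts at v_d = |E×B|/B² = E/B, independent of charge and mass.
v_d = 7500/0.51 = 1.5×10⁴ m/s.

v_d ≈ 1.5×10⁴ m/s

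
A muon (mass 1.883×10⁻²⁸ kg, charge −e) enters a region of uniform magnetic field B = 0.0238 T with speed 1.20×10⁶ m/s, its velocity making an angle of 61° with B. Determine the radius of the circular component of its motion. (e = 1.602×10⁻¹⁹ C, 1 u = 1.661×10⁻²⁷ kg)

v⊥ = v sinθ = 1.20×10⁶·sin61° ≈ 1.050×10⁶ m/s.
r = m v⊥/(|q|B) = (1.883×10⁻²⁸)(1.050×10⁶)/((1.602×10⁻¹⁹)(0.0238)) ≈ 0.0518 m.

r ≈ 0.0518 m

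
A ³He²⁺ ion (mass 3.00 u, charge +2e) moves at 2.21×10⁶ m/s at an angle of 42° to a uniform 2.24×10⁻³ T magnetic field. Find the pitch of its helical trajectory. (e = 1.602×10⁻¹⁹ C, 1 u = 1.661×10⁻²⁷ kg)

p ≈ 71.6 m

v∥ = v cosθ = 2.21×10⁶·cos42° ≈ 1.642×10⁶ m/s.
T = 2πm/(|q|B) = 2π(4.983×10⁻²⁷)/((3.204×10⁻¹⁹)(2.24×10⁻³)) ≈ 4.362×10⁻⁵ s.
pitch = v∥ T = (1.642×10⁶)(4.362×10⁻⁵) ≈ 71.6 m.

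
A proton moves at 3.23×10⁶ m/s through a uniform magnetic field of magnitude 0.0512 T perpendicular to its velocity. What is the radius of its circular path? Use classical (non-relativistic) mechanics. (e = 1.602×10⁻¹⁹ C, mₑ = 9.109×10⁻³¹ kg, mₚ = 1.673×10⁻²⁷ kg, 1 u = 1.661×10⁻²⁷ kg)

The magnetic force provides the centripetal force: |q|vB = mv²/r.
r = mv/(|q|B) = (1.673×10⁻²⁷)(3.23×10⁶)/((1.602×10⁻¹⁹)(0.0512)) ≈ 0.659 m.

r ≈ 0.659 m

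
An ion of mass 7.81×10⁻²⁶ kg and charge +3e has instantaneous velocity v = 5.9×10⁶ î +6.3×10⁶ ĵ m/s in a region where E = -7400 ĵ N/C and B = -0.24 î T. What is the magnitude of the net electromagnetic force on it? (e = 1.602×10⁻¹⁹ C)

v×B = (0, 0, 1.51×10⁶) N/C.
E + v×B = (0, -7400, 1.51×10⁶) N/C.
F = q(E + v×B) = (4.806×10⁻¹⁹ C)·(0, -7400, 1.51×10⁶) = (0, -3.56×10⁻¹⁵, 7.27×10⁻¹³) N.
|F| = 7.27×10⁻¹³ N.

|F| ≈ 7.27×10⁻¹³ N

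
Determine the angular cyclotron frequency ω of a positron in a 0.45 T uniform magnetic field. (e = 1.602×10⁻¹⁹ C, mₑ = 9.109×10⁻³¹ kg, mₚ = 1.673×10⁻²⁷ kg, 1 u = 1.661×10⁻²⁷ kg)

ω = |q|B/m.
ω = (1.602×10⁻¹⁹)(0.45)/9.109×10⁻³¹ ≈ 7.9×10¹⁰ rad/s.

ω ≈ 7.9×10¹⁰ rad/s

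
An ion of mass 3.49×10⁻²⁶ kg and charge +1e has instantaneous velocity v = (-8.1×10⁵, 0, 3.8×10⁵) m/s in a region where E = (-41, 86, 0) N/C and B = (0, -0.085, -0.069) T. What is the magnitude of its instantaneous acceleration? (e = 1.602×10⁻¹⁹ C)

|a| ≈ 4.33×10¹¹ m/s²

v×B = (3.23×10⁴, -5.59×10⁴, 6.88×10⁴) N/C.
E + v×B = (3.23×10⁴, -5.58×10⁴, 6.88×10⁴) N/C.
F = q(E + v×B) = (1.602×10⁻¹⁹ C)·(3.23×10⁴, -5.58×10⁴, 6.88×10⁴) = (5.17×10⁻¹⁵, -8.94×10⁻¹⁵, 1.10×10⁻¹⁴) N.
|a| = |F|/m = 1.511×10⁻¹⁴/3.49×10⁻²⁶ ≈ 4.33×10¹¹ m/s².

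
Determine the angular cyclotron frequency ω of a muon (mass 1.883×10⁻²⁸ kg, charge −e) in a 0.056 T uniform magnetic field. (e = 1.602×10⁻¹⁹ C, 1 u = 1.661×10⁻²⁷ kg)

ω = |q|B/m.
ω = (1.602×10⁻¹⁹)(0.056)/1.883×10⁻²⁸ ≈ 4.8×10⁷ rad/s.

ω ≈ 4.8×10⁷ rad/s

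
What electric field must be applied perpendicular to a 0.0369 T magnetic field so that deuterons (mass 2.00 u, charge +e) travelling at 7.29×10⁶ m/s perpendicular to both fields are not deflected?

E = 2.69×10⁵ V/m

For straight-line motion qE = qvB, so E = vB.
E = 7.29×10⁶ × 0.0369 = 2.69×10⁵ V/m.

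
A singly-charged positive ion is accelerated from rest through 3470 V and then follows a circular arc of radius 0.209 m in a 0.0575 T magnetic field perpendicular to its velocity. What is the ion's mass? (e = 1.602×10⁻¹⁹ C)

Combine |q|V = ½mv² and r = mv/(|q|B): eliminate v to get m = qB²r²/(2V).
m = (1.602×10⁻¹⁹)(0.0575)²(0.209)²/(2·3470) ≈ 3.33×10⁻²⁷ kg.

m ≈ 3.33×10⁻²⁷ kg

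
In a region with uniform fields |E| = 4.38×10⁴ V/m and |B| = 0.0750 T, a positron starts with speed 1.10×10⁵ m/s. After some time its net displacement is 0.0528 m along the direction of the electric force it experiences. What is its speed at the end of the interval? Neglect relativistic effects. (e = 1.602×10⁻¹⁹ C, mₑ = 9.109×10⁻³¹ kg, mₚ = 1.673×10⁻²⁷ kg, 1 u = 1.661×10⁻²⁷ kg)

v_f ≈ 2.85×10⁷ m/s

B does no work; ΔKE = |q|E d.
½mv_f² = ½mv₀² + |q|Ed = ½(9.109×10⁻³¹)(1.10×10⁵)² + (1.602×10⁻¹⁹)(4.38×10⁴)(0.0528) ≈ 5.511×10⁻²¹ J + 3.705×10⁻¹⁶ J ≈ 3.705×10⁻¹⁶ J.
v_f = √(2·3.705×10⁻¹⁶/9.109×10⁻³¹) ≈ 2.85×10⁷ m/s.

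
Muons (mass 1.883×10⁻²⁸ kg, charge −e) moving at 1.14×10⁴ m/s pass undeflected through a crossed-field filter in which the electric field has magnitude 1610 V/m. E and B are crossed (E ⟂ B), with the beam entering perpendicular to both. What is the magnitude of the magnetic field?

Balance of forces in the selector: qE = qvB ⇒ B = E/v.
B = 1610/1.14×10⁴ = 0.141 T.

B = 0.141 T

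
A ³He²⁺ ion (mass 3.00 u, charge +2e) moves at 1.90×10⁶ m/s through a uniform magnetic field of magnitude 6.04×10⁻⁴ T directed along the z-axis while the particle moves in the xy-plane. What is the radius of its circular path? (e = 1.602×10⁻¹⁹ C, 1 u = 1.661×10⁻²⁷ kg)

The magnetic force provides the centripetal force: |q|vB = mv²/r.
r = mv/(|q|B) = (4.983×10⁻²⁷)(1.90×10⁶)/((3.204×10⁻¹⁹)(6.04×10⁻⁴)) ≈ 48.9 m.

r ≈ 48.9 m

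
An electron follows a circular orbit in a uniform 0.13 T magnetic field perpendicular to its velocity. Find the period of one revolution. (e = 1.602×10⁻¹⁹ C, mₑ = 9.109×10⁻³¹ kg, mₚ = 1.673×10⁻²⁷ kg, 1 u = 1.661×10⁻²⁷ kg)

The cyclotron period depends only on m, q, B: T = 2πm/(|q|B).
T = 2π(9.109×10⁻³¹)/((1.602×10⁻¹⁹)(0.13)) ≈ 2.7×10⁻¹⁰ s.

T ≈ 2.7×10⁻¹⁰ s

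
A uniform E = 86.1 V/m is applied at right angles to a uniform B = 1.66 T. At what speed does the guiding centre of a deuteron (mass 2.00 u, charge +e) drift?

v_d ≈ 51.9 m/s

The E×B drift speed is v_d = E/B.
v_d = 86.1/1.66 = 51.9 m/s.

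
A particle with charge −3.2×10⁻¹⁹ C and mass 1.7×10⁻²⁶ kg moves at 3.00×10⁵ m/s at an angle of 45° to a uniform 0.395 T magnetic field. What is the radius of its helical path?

r ≈ 0.0285 m

v⊥ = v sinθ = 3.00×10⁵·sin45° ≈ 2.121×10⁵ m/s.
r = m v⊥/(|q|B) = (1.7×10⁻²⁶)(2.121×10⁵)/((3.2×10⁻¹⁹)(0.395)) ≈ 0.0285 m.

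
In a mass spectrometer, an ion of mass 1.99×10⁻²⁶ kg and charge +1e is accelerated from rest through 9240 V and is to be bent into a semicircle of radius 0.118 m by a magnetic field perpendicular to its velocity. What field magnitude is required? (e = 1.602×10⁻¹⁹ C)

B ≈ 0.406 T

v = √(2|q|V/m) = √(2·1.602×10⁻¹⁹·9240/1.99×10⁻²⁶) ≈ 3.857×10⁵ m/s.
B = mv/(|q|r) = (1.99×10⁻²⁶)(3.857×10⁵)/((1.602×10⁻¹⁹)(0.118)) ≈ 0.406 T.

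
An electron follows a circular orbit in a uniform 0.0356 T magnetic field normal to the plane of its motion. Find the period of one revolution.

The cyclotron period depends only on m, q, B: T = 2πm/(|q|B).
T = 2π(9.109×10⁻³¹)/((1.602×10⁻¹⁹)(0.0356)) ≈ 1.00×10⁻⁹ s.

T ≈ 1.00×10⁻⁹ s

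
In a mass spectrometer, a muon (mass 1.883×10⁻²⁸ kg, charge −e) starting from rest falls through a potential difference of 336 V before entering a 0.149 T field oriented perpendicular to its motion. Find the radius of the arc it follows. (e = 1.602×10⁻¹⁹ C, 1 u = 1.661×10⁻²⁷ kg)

r ≈ 5.96×10⁻³ m

Acceleration: |q|V = ½mv² ⇒ v = √(2|q|V/m) = √(2·1.602×10⁻¹⁹·336/1.883×10⁻²⁸) ≈ 7.561×10⁵ m/s.
In the field: r = mv/(|q|B) = (1.883×10⁻²⁸)(7.561×10⁵)/((1.602×10⁻¹⁹)(0.149)) ≈ 5.96×10⁻³ m.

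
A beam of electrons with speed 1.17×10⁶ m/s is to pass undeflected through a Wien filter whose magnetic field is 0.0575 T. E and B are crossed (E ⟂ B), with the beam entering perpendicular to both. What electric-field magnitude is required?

For straight-line motion qE = qvB, so E = vB.
E = 1.17×10⁶ × 0.0575 = 6.73×10⁴ V/m.

E = 6.73×10⁴ V/m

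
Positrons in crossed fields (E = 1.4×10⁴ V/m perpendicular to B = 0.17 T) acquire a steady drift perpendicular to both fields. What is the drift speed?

v_d ≈ 8.2×10⁴ m/s

The steady drift has the magnetic force balancing the electric force, so v_d = E/B.
v_d = 1.4×10⁴/0.17 = 8.2×10⁴ m/s.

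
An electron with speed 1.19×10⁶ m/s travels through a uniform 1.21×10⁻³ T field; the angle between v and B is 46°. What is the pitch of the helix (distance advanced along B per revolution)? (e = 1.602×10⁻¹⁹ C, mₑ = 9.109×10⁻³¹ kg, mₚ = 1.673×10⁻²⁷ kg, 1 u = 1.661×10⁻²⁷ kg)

v∥ = v cosθ = 1.19×10⁶·cos46° ≈ 8.266×10⁵ m/s.
T = 2πm/(|q|B) = 2π(9.109×10⁻³¹)/((1.602×10⁻¹⁹)(1.21×10⁻³)) ≈ 2.953×10⁻⁸ s.
pitch = v∥ T = (8.266×10⁵)(2.953×10⁻⁸) ≈ 0.0244 m.

p ≈ 0.0244 m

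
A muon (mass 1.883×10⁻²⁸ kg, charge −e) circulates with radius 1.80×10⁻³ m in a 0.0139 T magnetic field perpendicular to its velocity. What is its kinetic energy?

v = |q|Br/m, then KE = ½mv² = (qBr)²/(2m).
v = (1.602×10⁻¹⁹)(0.0139)(1.80×10⁻³)/1.883×10⁻²⁸ ≈ 2.129×10⁴ m/s.
KE = ½(1.883×10⁻²⁸)(2.129×10⁴)² ≈ 4.27×10⁻²⁰ J.

KE ≈ 4.27×10⁻²⁰ J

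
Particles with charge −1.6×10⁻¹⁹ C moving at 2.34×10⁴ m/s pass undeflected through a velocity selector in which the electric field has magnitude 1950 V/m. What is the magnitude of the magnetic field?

B = 0.0833 T

Balance of forces in the selector: qE = qvB ⇒ B = E/v.
B = 1950/2.34×10⁴ = 0.0833 T.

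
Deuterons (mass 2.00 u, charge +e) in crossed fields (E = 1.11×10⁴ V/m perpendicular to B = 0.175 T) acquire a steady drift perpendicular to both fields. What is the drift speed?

In crossed fields the guiding centre drifts at v_d = |E×B|/B² = E/B, independent of charge and mass.
v_d = 1.11×10⁴/0.175 = 6.34×10⁴ m/s.

v_d ≈ 6.34×10⁴ m/s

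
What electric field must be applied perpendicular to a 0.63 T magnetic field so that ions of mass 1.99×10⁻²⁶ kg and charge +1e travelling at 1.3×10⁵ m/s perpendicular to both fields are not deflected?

E = 8.2×10⁴ V/m

For straight-line motion qE = qvB, so E = vB.
E = 1.3×10⁵ × 0.63 = 8.2×10⁴ V/m.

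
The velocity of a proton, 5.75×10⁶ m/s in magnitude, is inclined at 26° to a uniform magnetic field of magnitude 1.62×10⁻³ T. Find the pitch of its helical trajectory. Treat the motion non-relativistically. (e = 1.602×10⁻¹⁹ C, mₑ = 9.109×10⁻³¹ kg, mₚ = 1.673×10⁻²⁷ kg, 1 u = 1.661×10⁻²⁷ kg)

v∥ = v cosθ = 5.75×10⁶·cos26° ≈ 5.168×10⁶ m/s.
T = 2πm/(|q|B) = 2π(1.673×10⁻²⁷)/((1.602×10⁻¹⁹)(1.62×10⁻³)) ≈ 4.050×10⁻⁵ s.
pitch = v∥ T = (5.168×10⁶)(4.050×10⁻⁵) ≈ 209 m.

p ≈ 209 m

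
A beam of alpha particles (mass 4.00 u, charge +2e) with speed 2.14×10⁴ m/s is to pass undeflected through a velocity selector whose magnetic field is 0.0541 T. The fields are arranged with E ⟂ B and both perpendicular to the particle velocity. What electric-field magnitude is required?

E = 1160 V/m

For straight-line motion qE = qvB, so E = vB.
E = 2.14×10⁴ × 0.0541 = 1160 V/m.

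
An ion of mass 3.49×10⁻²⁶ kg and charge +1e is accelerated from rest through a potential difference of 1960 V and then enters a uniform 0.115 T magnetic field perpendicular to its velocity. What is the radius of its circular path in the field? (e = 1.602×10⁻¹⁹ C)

Acceleration: |q|V = ½mv² ⇒ v = √(2|q|V/m) = √(2·1.602×10⁻¹⁹·1960/3.49×10⁻²⁶) ≈ 1.341×10⁵ m/s.
In the field: r = mv/(|q|B) = (3.49×10⁻²⁶)(1.341×10⁵)/((1.602×10⁻¹⁹)(0.115)) ≈ 0.254 m.

r ≈ 0.254 m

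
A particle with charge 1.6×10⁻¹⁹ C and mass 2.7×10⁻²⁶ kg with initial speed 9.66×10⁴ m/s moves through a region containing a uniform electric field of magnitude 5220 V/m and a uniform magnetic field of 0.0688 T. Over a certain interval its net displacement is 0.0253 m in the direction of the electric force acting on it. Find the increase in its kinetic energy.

The magnetic force is always ⟂ v and does no work; only the electric force changes KE.
ΔKE = F_E · d = |q|E d = (1.6×10⁻¹⁹)(5220)(0.0253) ≈ 2.11×10⁻¹⁷ J.

ΔKE ≈ 2.11×10⁻¹⁷ J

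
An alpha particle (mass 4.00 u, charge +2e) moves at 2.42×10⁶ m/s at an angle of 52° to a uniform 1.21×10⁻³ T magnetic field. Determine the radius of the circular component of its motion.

r ≈ 32.7 m

v⊥ = v sinθ = 2.42×10⁶·sin52° ≈ 1.907×10⁶ m/s.
r = m v⊥/(|q|B) = (6.644×10⁻²⁷)(1.907×10⁶)/((3.204×10⁻¹⁹)(1.21×10⁻³)) ≈ 32.7 m.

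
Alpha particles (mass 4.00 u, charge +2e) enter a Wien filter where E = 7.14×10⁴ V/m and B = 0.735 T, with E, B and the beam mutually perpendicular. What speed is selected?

v = 9.71×10⁴ m/s

Straight-line motion ⇒ electric and magnetic forces cancel, so E = vB.
v = E/B = 7.14×10⁴/0.735 = 9.71×10⁴ m/s.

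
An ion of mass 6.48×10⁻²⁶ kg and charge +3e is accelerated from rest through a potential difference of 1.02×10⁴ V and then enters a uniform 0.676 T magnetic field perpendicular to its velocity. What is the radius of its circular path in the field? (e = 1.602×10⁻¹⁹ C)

Acceleration: |q|V = ½mv² ⇒ v = √(2|q|V/m) = √(2·4.806×10⁻¹⁹·1.02×10⁴/6.48×10⁻²⁶) ≈ 3.890×10⁵ m/s.
In the field: r = mv/(|q|B) = (6.48×10⁻²⁶)(3.890×10⁵)/((4.806×10⁻¹⁹)(0.676)) ≈ 0.0776 m.

r ≈ 0.0776 m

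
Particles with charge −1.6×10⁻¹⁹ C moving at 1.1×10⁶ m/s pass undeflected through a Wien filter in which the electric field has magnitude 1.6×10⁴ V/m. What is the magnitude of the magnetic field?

B = 0.015 T

Balance of forces in the selector: qE = qvB ⇒ B = E/v.
B = 1.6×10⁴/1.1×10⁶ = 0.015 T.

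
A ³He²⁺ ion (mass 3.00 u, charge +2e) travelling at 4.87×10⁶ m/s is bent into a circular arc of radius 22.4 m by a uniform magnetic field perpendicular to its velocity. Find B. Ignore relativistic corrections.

From |q|vB = mv²/r, B = mv/(|q|r).
B = (4.983×10⁻²⁷)(4.87×10⁶)/((3.204×10⁻¹⁹)(22.4)) ≈ 3.38×10⁻³ T.

B ≈ 3.38×10⁻³ T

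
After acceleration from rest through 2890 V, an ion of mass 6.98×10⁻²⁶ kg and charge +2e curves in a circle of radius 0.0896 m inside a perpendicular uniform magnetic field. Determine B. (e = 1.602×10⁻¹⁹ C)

B ≈ 0.396 T

v = √(2|q|V/m) = √(2·3.204×10⁻¹⁹·2890/6.98×10⁻²⁶) ≈ 1.629×10⁵ m/s.
B = mv/(|q|r) = (6.98×10⁻²⁶)(1.629×10⁵)/((3.204×10⁻¹⁹)(0.0896)) ≈ 0.396 T.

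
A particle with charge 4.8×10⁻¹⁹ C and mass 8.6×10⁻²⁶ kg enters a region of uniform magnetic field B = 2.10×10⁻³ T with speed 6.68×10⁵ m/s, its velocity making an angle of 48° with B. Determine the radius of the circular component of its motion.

r ≈ 42.4 m

v⊥ = v sinθ = 6.68×10⁵·sin48° ≈ 4.964×10⁵ m/s.
r = m v⊥/(|q|B) = (8.6×10⁻²⁶)(4.964×10⁵)/((4.8×10⁻¹⁹)(2.10×10⁻³)) ≈ 42.4 m.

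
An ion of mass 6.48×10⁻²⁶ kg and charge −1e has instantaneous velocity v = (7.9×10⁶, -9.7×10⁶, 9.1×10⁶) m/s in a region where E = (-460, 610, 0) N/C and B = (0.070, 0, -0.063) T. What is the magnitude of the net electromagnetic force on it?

|F| ≈ 2.33×10⁻¹³ N

v×B = (6.11×10⁵, 1.13×10⁶, 6.79×10⁵) N/C.
E + v×B = (6.11×10⁵, 1.14×10⁶, 6.79×10⁵) N/C.
F = q(E + v×B) = (−1.602×10⁻¹⁹ C)·(6.11×10⁵, 1.14×10⁶, 6.79×10⁵) = (-9.78×10⁻¹⁴, -1.82×10⁻¹³, -1.09×10⁻¹³) N.
|F| = 2.33×10⁻¹³ N.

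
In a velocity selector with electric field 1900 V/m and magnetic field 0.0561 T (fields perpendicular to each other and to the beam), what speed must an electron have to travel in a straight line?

Straight-line motion ⇒ electric and magnetic forces cancel, so E = vB.
v = E/B = 1900/0.0561 = 3.39×10⁴ m/s.

v = 3.39×10⁴ m/s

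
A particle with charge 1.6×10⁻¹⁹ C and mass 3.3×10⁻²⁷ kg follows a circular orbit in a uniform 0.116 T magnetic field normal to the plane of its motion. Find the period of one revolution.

The cyclotron period depends only on m, q, B: T = 2πm/(|q|B).
T = 2π(3.3×10⁻²⁷)/((1.6×10⁻¹⁹)(0.116)) ≈ 1.12×10⁻⁶ s.

T ≈ 1.12×10⁻⁶ s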